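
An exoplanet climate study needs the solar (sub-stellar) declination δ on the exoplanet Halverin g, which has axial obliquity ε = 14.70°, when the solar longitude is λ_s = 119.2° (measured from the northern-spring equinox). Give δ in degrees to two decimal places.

sin δ = sin ε · sin λ_s = sin 14.70° × sin 119.2° = 0.221511.
δ = arcsin(0.221511) = +12.80°.

δ = +12.80°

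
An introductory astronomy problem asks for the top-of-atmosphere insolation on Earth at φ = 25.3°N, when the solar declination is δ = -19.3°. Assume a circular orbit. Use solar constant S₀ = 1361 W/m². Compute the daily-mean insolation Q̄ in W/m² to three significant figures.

cos H₀ = −tan(+25.3°) tan(-19.300°) = 0.1655, H₀ = 1.4045 rad.
Bracket: H₀ sin φ sin δ + cos φ cos δ sin H₀ = 1.4045×0.42736×-0.33051 + 0.90408×0.94380×0.98620 = -0.198381 + 0.841496 = 0.643115.
Q̄ = (S₀/π) × [bracket] = (1361/π) × 0.643115 = 278.6 W/m².

Q̄ ≈ 279 W/m²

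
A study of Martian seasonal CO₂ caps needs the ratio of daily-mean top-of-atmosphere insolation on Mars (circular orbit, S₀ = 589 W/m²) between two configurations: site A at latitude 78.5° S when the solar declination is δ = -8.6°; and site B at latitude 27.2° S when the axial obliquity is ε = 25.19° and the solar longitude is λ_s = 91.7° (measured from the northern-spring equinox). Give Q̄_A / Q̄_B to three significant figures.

— Configuration A (φ=-78.5°):
cos H₀ = −tan(-78.5°) tan(-8.600°) = -0.7433, H₀ = 2.4089 rad.
Bracket: H₀ sin φ sin δ + cos φ cos δ sin H₀ = 2.4089×-0.97992×-0.14954 + 0.19937×0.98876×0.66891 = 0.352994 + 0.131862 = 0.484856.
Q̄ = (S₀/π) × [bracket] = (589/π) × 0.484856 = 90.903 W/m².
— Configuration B (φ=-27.2°):
Solar declination: sin δ = sin ε · sin λ_s = sin 25.19° × sin 91.7° = 0.42543, so δ = +25.178°.
cos H₀ = −tan(-27.2°) tan(+25.178°) = 0.2416, H₀ = 1.3268 rad.
Bracket: H₀ sin φ sin δ + cos φ cos δ sin H₀ = 1.3268×-0.45710×0.42543 + 0.88942×0.90499×0.97038 = -0.258015 + 0.781075 = 0.523060.
Q̄ = (S₀/π) × [bracket] = (589/π) × 0.523060 = 98.066 W/m².
Ratio Q̄_A / Q̄_B = 90.903 / 98.066 = 0.9270.

Q̄_A / Q̄_B ≈ 0.927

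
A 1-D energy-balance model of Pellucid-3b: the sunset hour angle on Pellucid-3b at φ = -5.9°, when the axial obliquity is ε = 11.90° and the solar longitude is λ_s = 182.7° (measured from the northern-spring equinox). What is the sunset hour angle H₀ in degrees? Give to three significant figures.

H₀ = 90.1°

Solar declination: sin δ = sin ε · sin λ_s = sin 11.90° × sin 182.7° = -0.00971, so δ = -0.557°.
cos H₀ = −tan φ · tan δ = −tan(-5.9°) × tan(-0.557°) = -0.0010, so H₀ = 1.5718 rad = 90.06°.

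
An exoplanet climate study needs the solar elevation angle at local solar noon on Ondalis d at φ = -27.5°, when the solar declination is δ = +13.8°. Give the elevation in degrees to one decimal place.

At local noon the hour angle is zero, so the zenith angle equals |φ − δ| = |-27.5° − (+13.800°)| = 41.300°.
Elevation = 90° − 41.300° = 48.7°.

48.7°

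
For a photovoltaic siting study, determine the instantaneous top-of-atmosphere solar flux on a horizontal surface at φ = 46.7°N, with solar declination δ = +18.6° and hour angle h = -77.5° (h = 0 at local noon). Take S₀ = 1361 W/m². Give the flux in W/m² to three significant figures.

cos θ_z = sin φ sin δ + cos φ cos δ cos h = 0.232130 + 0.140685 = 0.372815.
Flux = S₀ · cos θ_z = 1361 × 0.372815 = 507.4 W/m².

507 W/m²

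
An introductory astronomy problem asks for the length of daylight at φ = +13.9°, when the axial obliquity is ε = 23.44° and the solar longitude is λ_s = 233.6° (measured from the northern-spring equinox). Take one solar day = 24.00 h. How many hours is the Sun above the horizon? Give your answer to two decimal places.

Solar declination: sin δ = sin ε · sin λ_s = sin 23.44° × sin 233.6° = -0.32018, so δ = -18.674°.
cos H₀ = −tan φ · tan δ = −tan(+13.9°) × tan(-18.674°) = 0.0836, so H₀ = 1.4871 rad = 85.20°.
Daylight = 2H₀/(2π) × 24.00 h = (1.4871/π) × 24.00 = 11.36 h.

11.36 h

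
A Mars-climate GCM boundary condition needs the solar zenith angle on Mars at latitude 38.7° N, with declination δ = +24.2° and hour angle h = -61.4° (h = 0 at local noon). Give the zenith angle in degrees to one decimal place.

cos θ_z = sin φ sin δ + cos φ cos δ cos h = 0.256301 + 0.340755 = 0.597056.
θ_z = arccos(0.597056) = 53.3°.

θ_z = 53.3°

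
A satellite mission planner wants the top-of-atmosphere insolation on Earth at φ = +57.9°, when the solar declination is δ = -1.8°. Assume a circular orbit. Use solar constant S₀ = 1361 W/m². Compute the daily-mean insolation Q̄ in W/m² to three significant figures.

cos H₀ = −tan(+57.9°) tan(-1.800°) = 0.0501, H₀ = 1.5207 rad.
Bracket: H₀ sin φ sin δ + cos φ cos δ sin H₀ = 1.5207×0.84712×-0.03141 + 0.53140×0.99951×0.99874 = -0.040463 + 0.530470 = 0.490007.
Q̄ = (S₀/π) × [bracket] = (1361/π) × 0.490007 = 212.3 W/m².

Q̄ ≈ 212 W/m²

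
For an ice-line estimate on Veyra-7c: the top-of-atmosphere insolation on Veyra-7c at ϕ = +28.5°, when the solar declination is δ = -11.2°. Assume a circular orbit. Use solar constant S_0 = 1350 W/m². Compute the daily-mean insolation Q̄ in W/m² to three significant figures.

Q̄ ≈ 310 W/m²

cos h₀ = −tan(+28.5°) tan(-11.200°) = 0.1075, h₀ = 1.4631 rad.
Bracket: h₀ sin ϕ sin δ + cos ϕ cos δ sin h₀ = 1.4631×0.47716×-0.19423 + 0.87882×0.98096×0.99420 = -0.135598 + 0.857087 = 0.721489.
Q̄ = (S_0/π) × [bracket] = (1350/π) × 0.721489 = 310.0 W/m².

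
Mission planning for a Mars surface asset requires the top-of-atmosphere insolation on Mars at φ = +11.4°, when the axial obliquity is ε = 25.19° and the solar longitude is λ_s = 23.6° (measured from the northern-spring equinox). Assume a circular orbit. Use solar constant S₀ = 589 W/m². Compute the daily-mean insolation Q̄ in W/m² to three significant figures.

Solar declination: sin δ = sin ε · sin λ_s = sin 25.19° × sin 23.6° = 0.17040, so δ = +9.811°.
cos H₀ = −tan(+11.4°) tan(+9.811°) = -0.0349, H₀ = 1.6057 rad.
Bracket: H₀ sin φ sin δ + cos φ cos δ sin H₀ = 1.6057×0.19766×0.17040 + 0.98027×0.98538×0.99939 = 0.054082 + 0.965349 = 1.019431.
Q̄ = (S₀/π) × [bracket] = (589/π) × 1.019431 = 191.1 W/m².

Q̄ ≈ 191 W/m²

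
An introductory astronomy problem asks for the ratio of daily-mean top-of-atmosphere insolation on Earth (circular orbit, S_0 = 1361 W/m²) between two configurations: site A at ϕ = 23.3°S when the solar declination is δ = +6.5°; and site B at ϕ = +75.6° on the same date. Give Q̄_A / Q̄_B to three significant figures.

Q̄_A / Q̄_B ≈ 1.90

— Configuration A (ϕ=-23.3°):
cos h₀ = −tan(-23.3°) tan(+6.500°) = 0.0491, h₀ = 1.5217 rad.
Bracket: h₀ sin ϕ sin δ + cos ϕ cos δ sin h₀ = 1.5217×-0.39555×0.11320 + 0.91845×0.99357×0.99880 = -0.068136 + 0.911449 = 0.843313.
Q̄ = (S_0/π) × [bracket] = (1361/π) × 0.843313 = 365.34 W/m².
— Configuration B (ϕ=+75.6°):
cos h₀ = −tan(+75.6°) tan(+6.500°) = -0.4437, h₀ = 2.0306 rad.
Bracket: h₀ sin ϕ sin δ + cos ϕ cos δ sin h₀ = 2.0306×0.96858×0.11320 + 0.24869×0.99357×0.89615 = 0.222642 + 0.221431 = 0.444073.
Q̄ = (S_0/π) × [bracket] = (1361/π) × 0.444073 = 192.38 W/m².
Ratio Q̄_A / Q̄_B = 365.34 / 192.38 = 1.899.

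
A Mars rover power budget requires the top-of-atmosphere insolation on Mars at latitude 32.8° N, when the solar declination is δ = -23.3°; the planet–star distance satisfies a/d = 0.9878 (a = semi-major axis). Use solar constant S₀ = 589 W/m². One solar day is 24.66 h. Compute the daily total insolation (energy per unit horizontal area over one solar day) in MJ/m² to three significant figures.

7.56 MJ/m²

cos H₀ = −tan(+32.8°) tan(-23.300°) = 0.2775, H₀ = 1.2896 rad.
Bracket: H₀ sin φ sin δ + cos φ cos δ sin H₀ = 1.2896×0.54171×-0.39555 + 0.84057×0.91845×0.96071 = -0.276327 + 0.741689 = 0.465362.
Inverse-square distance factor (a/d)² = 0.9878² = 0.975749.
Q̄ = (S₀/π) × 0.975749 × [bracket] = (589/π) × 0.975749 × 0.465362 = 85.132 W/m².
Daily total = Q̄ × 24.66 h × 3600 s/h = 85.132 × 24.66 × 3600 / 10⁶ = 7.558 MJ/m².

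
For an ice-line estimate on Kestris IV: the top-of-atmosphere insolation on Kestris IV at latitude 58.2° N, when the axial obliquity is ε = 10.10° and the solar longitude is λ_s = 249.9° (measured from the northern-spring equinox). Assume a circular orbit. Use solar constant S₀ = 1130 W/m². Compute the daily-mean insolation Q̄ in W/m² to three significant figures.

Solar declination: sin δ = sin ε · sin λ_s = sin 10.10° × sin 249.9° = -0.16469, so δ = -9.479°.
cos H₀ = −tan(+58.2°) tan(-9.479°) = 0.2693, H₀ = 1.2981 rad.
Bracket: H₀ sin φ sin δ + cos φ cos δ sin H₀ = 1.2981×0.84989×-0.16469 + 0.52696×0.98635×0.96306 = -0.181693 + 0.500567 = 0.318874.
Q̄ = (S₀/π) × [bracket] = (1130/π) × 0.318874 = 114.7 W/m².

Q̄ ≈ 115 W/m²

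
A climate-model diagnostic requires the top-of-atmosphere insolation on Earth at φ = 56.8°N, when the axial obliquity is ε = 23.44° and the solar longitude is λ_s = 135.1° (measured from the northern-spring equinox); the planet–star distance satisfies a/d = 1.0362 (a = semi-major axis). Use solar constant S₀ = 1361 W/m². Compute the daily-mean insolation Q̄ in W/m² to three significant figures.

Solar declination: sin δ = sin ε · sin λ_s = sin 23.44° × sin 135.1° = 0.28079, so δ = +16.307°.
cos H₀ = −tan(+56.8°) tan(+16.307°) = -0.4471, H₀ = 2.0343 rad.
Bracket: H₀ sin φ sin δ + cos φ cos δ sin H₀ = 2.0343×0.83676×0.28079 + 0.54756×0.95977×0.89450 = 0.477967 + 0.470088 = 0.948055.
Inverse-square distance factor (a/d)² = 1.0362² = 1.073710.
Q̄ = (S₀/π) × 1.073710 × [bracket] = (1361/π) × 1.073710 × 0.948055 = 441.0 W/m².

Q̄ ≈ 441 W/m²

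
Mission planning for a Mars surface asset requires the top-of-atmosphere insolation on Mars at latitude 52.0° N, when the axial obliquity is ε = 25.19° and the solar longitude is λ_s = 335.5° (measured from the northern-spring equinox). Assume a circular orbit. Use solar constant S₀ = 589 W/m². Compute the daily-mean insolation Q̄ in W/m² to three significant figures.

Solar declination: sin δ = sin ε · sin λ_s = sin 25.19° × sin 335.5° = -0.17650, so δ = -10.166°.
cos H₀ = −tan(+52.0°) tan(-10.166°) = 0.2295, H₀ = 1.3392 rad.
Bracket: H₀ sin φ sin δ + cos φ cos δ sin H₀ = 1.3392×0.78801×-0.17650 + 0.61566×0.98430×0.97330 = -0.186261 + 0.589814 = 0.403553.
Q̄ = (S₀/π) × [bracket] = (589/π) × 0.403553 = 75.66 W/m².

Q̄ ≈ 75.7 W/m²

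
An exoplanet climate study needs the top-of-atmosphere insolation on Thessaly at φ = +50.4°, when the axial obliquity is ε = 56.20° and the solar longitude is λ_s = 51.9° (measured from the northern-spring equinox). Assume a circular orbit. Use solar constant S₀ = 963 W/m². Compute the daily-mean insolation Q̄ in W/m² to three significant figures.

Q̄ ≈ 485 W/m²

Solar declination: sin δ = sin ε · sin λ_s = sin 56.20° × sin 51.9° = 0.65393, so δ = +40.839°.
cos H₀ = −tan(+50.4°) tan(+40.839°) = -1.0448 ≤ −1 ⇒ polar day, H₀ = π.
Bracket: H₀ sin φ sin δ + cos φ cos δ sin H₀ = 3.1416×0.77051×0.65393 + 0.63742×0.75655×0.00000 = 1.582925 + 0.000000 = 1.582925.
Q̄ = (S₀/π) × [bracket] = (963/π) × 1.582925 = 485.2 W/m².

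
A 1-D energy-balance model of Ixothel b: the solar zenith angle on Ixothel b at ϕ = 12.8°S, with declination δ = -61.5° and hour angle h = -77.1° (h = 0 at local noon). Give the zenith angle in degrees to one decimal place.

cos θ_z = sin ϕ sin δ + cos ϕ cos δ cos h = 0.194701 + 0.103879 = 0.298580.
θ_z = arccos(0.298580) = 72.6°.

θ_z = 72.6°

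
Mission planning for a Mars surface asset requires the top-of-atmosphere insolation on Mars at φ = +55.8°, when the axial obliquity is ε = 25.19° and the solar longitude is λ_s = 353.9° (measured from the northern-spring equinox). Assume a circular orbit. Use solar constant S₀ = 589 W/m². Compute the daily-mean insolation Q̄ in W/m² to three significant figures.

Q̄ ≈ 94.5 W/m²

Solar declination: sin δ = sin ε · sin λ_s = sin 25.19° × sin 353.9° = -0.04523, so δ = -2.592°.
cos H₀ = −tan(+55.8°) tan(-2.592°) = 0.0666, H₀ = 1.5041 rad.
Bracket: H₀ sin φ sin δ + cos φ cos δ sin H₀ = 1.5041×0.82708×-0.04523 + 0.56208×0.99898×0.99778 = -0.056267 + 0.560260 = 0.503993.
Q̄ = (S₀/π) × [bracket] = (589/π) × 0.503993 = 94.49 W/m².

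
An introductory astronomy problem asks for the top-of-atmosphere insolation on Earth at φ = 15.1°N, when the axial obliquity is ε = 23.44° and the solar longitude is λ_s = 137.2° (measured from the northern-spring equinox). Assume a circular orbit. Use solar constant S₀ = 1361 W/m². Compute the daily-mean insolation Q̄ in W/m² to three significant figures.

Solar declination: sin δ = sin ε · sin λ_s = sin 23.44° × sin 137.2° = 0.27027, so δ = +15.681°.
cos H₀ = −tan(+15.1°) tan(+15.681°) = -0.0757, H₀ = 1.6466 rad.
Bracket: H₀ sin φ sin δ + cos φ cos δ sin H₀ = 1.6466×0.26050×0.27027 + 0.96547×0.96278×0.99713 = 0.115929 + 0.926867 = 1.042796.
Q̄ = (S₀/π) × [bracket] = (1361/π) × 1.042796 = 451.8 W/m².

Q̄ ≈ 452 W/m²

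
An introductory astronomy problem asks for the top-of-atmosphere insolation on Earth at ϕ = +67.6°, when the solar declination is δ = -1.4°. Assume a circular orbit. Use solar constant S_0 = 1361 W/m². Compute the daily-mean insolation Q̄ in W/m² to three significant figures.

cos h₀ = −tan(+67.6°) tan(-1.400°) = 0.0593, h₀ = 1.5115 rad.
Bracket: h₀ sin ϕ sin δ + cos ϕ cos δ sin h₀ = 1.5115×0.92455×-0.02443 + 0.38107×0.99970×0.99824 = -0.034140 + 0.380285 = 0.346145.
Q̄ = (S_0/π) × [bracket] = (1361/π) × 0.346145 = 150.0 W/m².

Q̄ ≈ 150 W/m²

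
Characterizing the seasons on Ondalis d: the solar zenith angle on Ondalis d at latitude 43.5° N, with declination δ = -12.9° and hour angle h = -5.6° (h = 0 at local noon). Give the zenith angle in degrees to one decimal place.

θ_z = 56.6°

cos θ_z = sin φ sin δ + cos φ cos δ cos h = -0.153675 + 0.703692 = 0.550017.
θ_z = arccos(0.550017) = 56.6°.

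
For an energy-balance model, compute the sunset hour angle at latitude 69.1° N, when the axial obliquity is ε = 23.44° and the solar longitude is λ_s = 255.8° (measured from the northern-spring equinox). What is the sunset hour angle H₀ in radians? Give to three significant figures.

Solar declination: sin δ = sin ε · sin λ_s = sin 23.44° × sin 255.8° = -0.38563, so δ = -22.683°.
cos H₀ = −tan φ · tan δ = 1.0945 ≥ 1, so the Sun never rises (polar night) and H₀ = 0.

H₀ = 0.00 rad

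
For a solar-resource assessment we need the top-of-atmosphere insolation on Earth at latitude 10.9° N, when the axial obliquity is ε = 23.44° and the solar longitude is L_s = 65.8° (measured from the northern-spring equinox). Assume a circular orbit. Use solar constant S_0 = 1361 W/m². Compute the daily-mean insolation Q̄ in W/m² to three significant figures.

Q̄ ≈ 444 W/m²

Solar declination: sin δ = sin ε · sin L_s = sin 23.44° × sin 65.8° = 0.36283, so δ = +21.274°.
cos h₀ = −tan(+10.9°) tan(+21.274°) = -0.0750, h₀ = 1.6458 rad.
Bracket: h₀ sin ϕ sin δ + cos ϕ cos δ sin h₀ = 1.6458×0.18910×0.36283 + 0.98196×0.93185×0.99719 = 0.112920 + 0.912468 = 1.025388.
Q̄ = (S_0/π) × [bracket] = (1361/π) × 1.025388 = 444.2 W/m².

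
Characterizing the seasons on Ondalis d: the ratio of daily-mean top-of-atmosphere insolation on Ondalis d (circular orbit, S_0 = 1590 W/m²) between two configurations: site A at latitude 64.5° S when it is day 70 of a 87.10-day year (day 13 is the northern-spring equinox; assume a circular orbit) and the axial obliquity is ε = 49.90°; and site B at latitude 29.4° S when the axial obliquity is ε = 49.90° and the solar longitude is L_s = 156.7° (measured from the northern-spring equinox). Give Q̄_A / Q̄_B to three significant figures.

Q̄_A / Q̄_B ≈ 2.93

— Configuration A (ϕ=-64.5°):
Solar longitude: L_s = 360° × (70 − 13)/87.10 = 235.591°.
sin δ = sin 49.90° × sin 235.591° = -0.63108, so δ = -39.130°.
cos h₀ = −tan(-64.5°) tan(-39.130°) = -1.7056 ≤ −1 ⇒ polar day, h₀ = π.
Bracket: h₀ sin ϕ sin δ + cos ϕ cos δ sin h₀ = 3.1416×-0.90259×-0.63108 + 0.43051×0.77572×0.00000 = 1.789476 + 0.000000 = 1.789476.
Q̄ = (S_0/π) × [bracket] = (1590/π) × 1.789476 = 905.68 W/m².
— Configuration B (ϕ=-29.4°):
Solar declination: sin δ = sin ε · sin L_s = sin 49.90° × sin 156.7° = 0.30256, so δ = +17.612°.
cos h₀ = −tan(-29.4°) tan(+17.612°) = 0.1789, h₀ = 1.3910 rad.
Bracket: h₀ sin ϕ sin δ + cos ϕ cos δ sin h₀ = 1.3910×-0.49090×0.30256 + 0.87121×0.95313×0.98387 = -0.206601 + 0.816982 = 0.610381.
Q̄ = (S_0/π) × [bracket] = (1590/π) × 0.610381 = 308.92 W/m².
Ratio Q̄_A / Q̄_B = 905.68 / 308.92 = 2.932.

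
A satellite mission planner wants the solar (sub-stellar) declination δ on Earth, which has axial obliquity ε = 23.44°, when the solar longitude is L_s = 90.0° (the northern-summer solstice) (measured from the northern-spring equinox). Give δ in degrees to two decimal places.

sin δ = sin ε · sin L_s = sin 23.44° × sin 90.0° = 0.397789.
δ = arcsin(0.397789) = +23.44°.

δ = +23.44°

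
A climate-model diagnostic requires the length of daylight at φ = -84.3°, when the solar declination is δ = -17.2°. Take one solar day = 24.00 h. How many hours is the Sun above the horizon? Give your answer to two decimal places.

Sunrise equation: cos H₀ = −tan φ · tan δ = -3.1013 ≤ −1, so the Sun never sets (polar day) and H₀ = π.
Daylight = 2H₀/(2π) × 24.00 h = (3.1416/π) × 24.00 = 24.00 h.

24.00 h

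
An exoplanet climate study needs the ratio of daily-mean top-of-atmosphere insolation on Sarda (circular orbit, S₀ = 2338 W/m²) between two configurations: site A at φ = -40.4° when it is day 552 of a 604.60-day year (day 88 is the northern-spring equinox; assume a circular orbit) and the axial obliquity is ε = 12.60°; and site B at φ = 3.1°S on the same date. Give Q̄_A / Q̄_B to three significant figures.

— Configuration A (φ=-40.4°):
Solar longitude: λ_s = 360° × (552 − 88)/604.60 = 276.282°.
sin δ = sin 12.60° × sin 276.282° = -0.21683, so δ = -12.523°.
cos H₀ = −tan(-40.4°) tan(-12.523°) = -0.1890, H₀ = 1.7610 rad.
Bracket: H₀ sin φ sin δ + cos φ cos δ sin H₀ = 1.7610×-0.64812×-0.21683 + 0.76154×0.97621×0.98197 = 0.247477 + 0.730019 = 0.977496.
Q̄ = (S₀/π) × [bracket] = (2338/π) × 0.977496 = 727.46 W/m².
— Configuration B (φ=-3.1°):
cos H₀ = −tan(-3.1°) tan(-12.523°) = -0.0120, H₀ = 1.5828 rad.
Bracket: H₀ sin φ sin δ + cos φ cos δ sin H₀ = 1.5828×-0.05408×-0.21683 + 0.99854×0.97621×0.99993 = 0.018560 + 0.974716 = 0.993276.
Q̄ = (S₀/π) × [bracket] = (2338/π) × 0.993276 = 739.20 W/m².
Ratio Q̄_A / Q̄_B = 727.46 / 739.20 = 0.9841.

Q̄_A / Q̄_B ≈ 0.984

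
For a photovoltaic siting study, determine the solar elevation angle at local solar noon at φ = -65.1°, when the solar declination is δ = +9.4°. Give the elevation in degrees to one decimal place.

15.5°

At local noon the hour angle is zero, so the zenith angle equals |φ − δ| = |-65.1° − (+9.400°)| = 74.500°.
Elevation = 90° − 74.500° = 15.5°.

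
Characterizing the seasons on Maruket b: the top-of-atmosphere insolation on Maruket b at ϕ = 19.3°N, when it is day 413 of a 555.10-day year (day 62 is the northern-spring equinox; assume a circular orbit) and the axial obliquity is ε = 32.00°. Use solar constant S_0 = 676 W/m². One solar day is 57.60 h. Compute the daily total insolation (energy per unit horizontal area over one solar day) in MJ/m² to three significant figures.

30.1 MJ/m²

Solar longitude: L_s = 360° × (413 − 62)/555.10 = 227.635°.
sin δ = sin 32.00° × sin 227.635° = -0.39154, so δ = -23.050°.
cos h₀ = −tan(+19.3°) tan(-23.050°) = 0.1490, h₀ = 1.4212 rad.
Bracket: h₀ sin ϕ sin δ + cos ϕ cos δ sin h₀ = 1.4212×0.33051×-0.39154 + 0.94380×0.92016×0.98884 = -0.183914 + 0.858755 = 0.674841.
Q̄ = (S_0/π) × [bracket] = (676/π) × 0.674841 = 145.21 W/m².
Daily total = Q̄ × 57.60 h × 3600 s/h = 145.21 × 57.60 × 3600 / 10⁶ = 30.11 MJ/m².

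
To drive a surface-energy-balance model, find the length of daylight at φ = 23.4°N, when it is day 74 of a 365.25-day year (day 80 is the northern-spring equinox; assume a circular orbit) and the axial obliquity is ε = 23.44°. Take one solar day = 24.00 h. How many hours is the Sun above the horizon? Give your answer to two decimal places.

11.86 h

Solar longitude: λ_s = 360° × (74 − 80)/365.25 = -5.914°, i.e. -5.914° + 360° = 354.086°.
sin δ = sin 23.44° × sin 354.086° = -0.04098, so δ = -2.349°.
cos H₀ = −tan φ · tan δ = −tan(+23.4°) × tan(-2.349°) = 0.0178, so H₀ = 1.5530 rad = 88.98°.
Daylight = 2H₀/(2π) × 24.00 h = (1.5530/π) × 24.00 = 11.86 h.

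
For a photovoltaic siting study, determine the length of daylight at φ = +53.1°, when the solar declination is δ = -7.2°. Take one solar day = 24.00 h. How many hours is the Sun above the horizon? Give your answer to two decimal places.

cos H₀ = −tan φ · tan δ = −tan(+53.1°) × tan(-7.200°) = 0.1683, so H₀ = 1.4017 rad = 80.31°.
Daylight = 2H₀/(2π) × 24.00 h = (1.4017/π) × 24.00 = 10.71 h.

10.71 h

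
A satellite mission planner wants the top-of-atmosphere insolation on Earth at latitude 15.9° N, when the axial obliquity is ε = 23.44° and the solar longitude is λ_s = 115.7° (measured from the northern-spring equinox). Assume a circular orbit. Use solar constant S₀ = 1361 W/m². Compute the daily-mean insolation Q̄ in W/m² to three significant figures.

Solar declination: sin δ = sin ε · sin λ_s = sin 23.44° × sin 115.7° = 0.35844, so δ = +21.004°.
cos H₀ = −tan(+15.9°) tan(+21.004°) = -0.1094, H₀ = 1.6804 rad.
Bracket: H₀ sin φ sin δ + cos φ cos δ sin H₀ = 1.6804×0.27396×0.35844 + 0.96174×0.93355×0.99400 = 0.165012 + 0.892445 = 1.057457.
Q̄ = (S₀/π) × [bracket] = (1361/π) × 1.057457 = 458.1 W/m².

Q̄ ≈ 458 W/m²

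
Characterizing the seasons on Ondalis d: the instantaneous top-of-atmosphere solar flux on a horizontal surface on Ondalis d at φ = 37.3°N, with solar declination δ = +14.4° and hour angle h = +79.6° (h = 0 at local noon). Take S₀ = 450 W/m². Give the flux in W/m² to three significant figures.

130 W/m²

cos θ_z = sin φ sin δ + cos φ cos δ cos h = 0.150703 + 0.139087 = 0.289790.
Flux = S₀ · cos θ_z = 450 × 0.289790 = 130.4 W/m².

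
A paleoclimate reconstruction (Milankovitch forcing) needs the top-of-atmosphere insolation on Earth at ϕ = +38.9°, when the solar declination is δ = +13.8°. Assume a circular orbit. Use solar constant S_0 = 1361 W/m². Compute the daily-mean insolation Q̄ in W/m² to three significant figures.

Q̄ ≈ 436 W/m²

cos h₀ = −tan(+38.9°) tan(+13.800°) = -0.1982, h₀ = 1.7703 rad.
Bracket: h₀ sin ϕ sin δ + cos ϕ cos δ sin h₀ = 1.7703×0.62796×0.23853 + 0.77824×0.97113×0.98016 = 0.265168 + 0.740778 = 1.005946.
Q̄ = (S_0/π) × [bracket] = (1361/π) × 1.005946 = 435.8 W/m².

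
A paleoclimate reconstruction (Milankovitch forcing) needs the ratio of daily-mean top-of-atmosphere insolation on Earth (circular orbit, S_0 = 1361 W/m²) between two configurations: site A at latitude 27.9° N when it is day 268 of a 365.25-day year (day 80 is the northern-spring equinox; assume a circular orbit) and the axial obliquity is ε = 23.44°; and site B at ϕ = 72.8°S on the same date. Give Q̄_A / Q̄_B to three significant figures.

Q̄_A / Q̄_B ≈ 2.43

— Configuration A (ϕ=+27.9°):
Solar longitude: L_s = 360° × (268 − 80)/365.25 = 185.298°.
sin δ = sin 23.44° × sin 185.298° = -0.03673, so δ = -2.105°.
cos h₀ = −tan(+27.9°) tan(-2.105°) = 0.0195, h₀ = 1.5513 rad.
Bracket: h₀ sin ϕ sin δ + cos ϕ cos δ sin h₀ = 1.5513×0.46793×-0.03673 + 0.88377×0.99933×0.99981 = -0.026662 + 0.883010 = 0.856348.
Q̄ = (S_0/π) × [bracket] = (1361/π) × 0.856348 = 370.99 W/m².
— Configuration B (ϕ=-72.8°):
cos h₀ = −tan(-72.8°) tan(-2.105°) = -0.1187, h₀ = 1.6898 rad.
Bracket: h₀ sin ϕ sin δ + cos ϕ cos δ sin h₀ = 1.6898×-0.95528×-0.03673 + 0.29571×0.99933×0.99293 = 0.059291 + 0.293423 = 0.352714.
Q̄ = (S_0/π) × [bracket] = (1361/π) × 0.352714 = 152.80 W/m².
Ratio Q̄_A / Q̄_B = 370.99 / 152.80 = 2.428.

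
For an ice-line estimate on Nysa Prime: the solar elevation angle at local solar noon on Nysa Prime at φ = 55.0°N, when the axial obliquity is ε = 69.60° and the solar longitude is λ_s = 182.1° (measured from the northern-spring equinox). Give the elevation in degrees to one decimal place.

Solar declination: sin δ = sin ε · sin λ_s = sin 69.60° × sin 182.1° = -0.03435, so δ = -1.968°.
At local noon the hour angle is zero, so the zenith angle equals |φ − δ| = |+55.0° − (-1.968°)| = 56.968°.
Elevation = 90° − 56.968° = 33.0°.

33.0°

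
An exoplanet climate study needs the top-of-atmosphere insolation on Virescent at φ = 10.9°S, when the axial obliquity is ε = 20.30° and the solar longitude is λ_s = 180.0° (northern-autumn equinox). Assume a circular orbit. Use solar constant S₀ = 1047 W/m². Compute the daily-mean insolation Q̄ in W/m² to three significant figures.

Q̄ ≈ 327 W/m²

Solar declination: sin δ = sin ε · sin λ_s = sin 20.30° × sin 180.0° = 0.00000, so δ = +0.000°.
cos H₀ = −tan(-10.9°) tan(+0.000°) = 0.0000, H₀ = 1.5708 rad.
Bracket: H₀ sin φ sin δ + cos φ cos δ sin H₀ = 1.5708×-0.18910×0.00000 + 0.98196×1.00000×1.00000 = -0.000000 + 0.981960 = 0.981960.
Q̄ = (S₀/π) × [bracket] = (1047/π) × 0.981960 = 327.3 W/m².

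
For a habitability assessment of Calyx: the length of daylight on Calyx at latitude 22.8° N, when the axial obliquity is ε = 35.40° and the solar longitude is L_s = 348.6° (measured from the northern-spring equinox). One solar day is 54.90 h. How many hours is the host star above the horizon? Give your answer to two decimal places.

26.60 h

Solar declination: sin δ = sin ε · sin L_s = sin 35.40° × sin 348.6° = -0.11450, so δ = -6.575°.
cos h₀ = −tan ϕ · tan δ = −tan(+22.8°) × tan(-6.575°) = 0.0484, so h₀ = 1.5223 rad = 87.22°.
Daylight = 2h₀/(2π) × 54.90 h = (1.5223/π) × 54.90 = 26.60 h.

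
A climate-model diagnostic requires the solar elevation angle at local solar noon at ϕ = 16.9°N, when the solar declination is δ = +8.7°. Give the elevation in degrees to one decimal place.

At local noon the hour angle is zero, so the zenith angle equals |ϕ − δ| = |+16.9° − (+8.700°)| = 8.200°.
Elevation = 90° − 8.200° = 81.8°.

81.8°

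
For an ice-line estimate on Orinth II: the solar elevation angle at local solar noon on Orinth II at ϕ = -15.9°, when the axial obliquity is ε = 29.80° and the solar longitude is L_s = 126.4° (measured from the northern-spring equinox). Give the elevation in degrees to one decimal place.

50.5°

Solar declination: sin δ = sin ε · sin L_s = sin 29.80° × sin 126.4° = 0.40001, so δ = +23.579°.
At local noon the hour angle is zero, so the zenith angle equals |ϕ − δ| = |-15.9° − (+23.579°)| = 39.479°.
Elevation = 90° − 39.479° = 50.5°.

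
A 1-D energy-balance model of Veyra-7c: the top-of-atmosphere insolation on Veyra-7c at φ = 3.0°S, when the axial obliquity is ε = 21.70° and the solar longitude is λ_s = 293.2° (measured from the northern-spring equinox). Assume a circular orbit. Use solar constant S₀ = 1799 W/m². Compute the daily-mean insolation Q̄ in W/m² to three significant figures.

Q̄ ≈ 554 W/m²

Solar declination: sin δ = sin ε · sin λ_s = sin 21.70° × sin 293.2° = -0.33985, so δ = -19.868°.
cos H₀ = −tan(-3.0°) tan(-19.868°) = -0.0189, H₀ = 1.5897 rad.
Bracket: H₀ sin φ sin δ + cos φ cos δ sin H₀ = 1.5897×-0.05234×-0.33985 + 0.99863×0.94048×0.99982 = 0.028277 + 0.939022 = 0.967299.
Q̄ = (S₀/π) × [bracket] = (1799/π) × 0.967299 = 553.9 W/m².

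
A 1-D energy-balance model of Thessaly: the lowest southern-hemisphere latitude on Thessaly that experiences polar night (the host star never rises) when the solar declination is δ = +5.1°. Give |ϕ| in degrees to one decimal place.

|ϕ| = 84.9°

Polar night requires cos h₀ = −tan ϕ tan δ ≥ 1, i.e. tan ϕ tan δ ≤ −1.
The boundary is |tan ϕ| · |tan δ| = 1, so |ϕ| = 90° − |δ| = 90° − 5.1° = 84.9° in the southern hemisphere.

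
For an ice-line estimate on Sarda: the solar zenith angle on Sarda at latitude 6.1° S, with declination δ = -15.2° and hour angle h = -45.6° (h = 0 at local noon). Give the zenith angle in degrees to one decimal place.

cos θ_z = sin φ sin δ + cos φ cos δ cos h = 0.027861 + 0.671364 = 0.699225.
θ_z = arccos(0.699225) = 45.6°.

θ_z = 45.6°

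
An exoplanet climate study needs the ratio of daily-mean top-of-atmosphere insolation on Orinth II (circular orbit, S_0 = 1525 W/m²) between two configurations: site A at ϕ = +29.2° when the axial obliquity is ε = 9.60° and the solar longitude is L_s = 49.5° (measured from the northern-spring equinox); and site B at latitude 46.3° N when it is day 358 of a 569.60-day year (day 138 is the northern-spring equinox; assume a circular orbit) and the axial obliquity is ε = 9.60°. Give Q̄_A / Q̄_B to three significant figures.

— Configuration A (ϕ=+29.2°):
Solar declination: sin δ = sin ε · sin L_s = sin 9.60° × sin 49.5° = 0.12681, so δ = +7.285°.
cos h₀ = −tan(+29.2°) tan(+7.285°) = -0.0714, h₀ = 1.6423 rad.
Bracket: h₀ sin ϕ sin δ + cos ϕ cos δ sin h₀ = 1.6423×0.48786×0.12681 + 0.87292×0.99193×0.99744 = 0.101602 + 0.863659 = 0.965261.
Q̄ = (S_0/π) × [bracket] = (1525/π) × 0.965261 = 468.56 W/m².
— Configuration B (ϕ=+46.3°):
Solar longitude: L_s = 360° × (358 − 138)/569.60 = 139.045°.
sin δ = sin 9.60° × sin 139.045° = 0.10931, so δ = +6.276°.
cos h₀ = −tan(+46.3°) tan(+6.276°) = -0.1151, h₀ = 1.6861 rad.
Bracket: h₀ sin ϕ sin δ + cos ϕ cos δ sin h₀ = 1.6861×0.72297×0.10931 + 0.69088×0.99401×0.99336 = 0.133249 + 0.682182 = 0.815431.
Q̄ = (S_0/π) × [bracket] = (1525/π) × 0.815431 = 395.83 W/m².
Ratio Q̄_A / Q̄_B = 468.56 / 395.83 = 1.184.

Q̄_A / Q̄_B ≈ 1.18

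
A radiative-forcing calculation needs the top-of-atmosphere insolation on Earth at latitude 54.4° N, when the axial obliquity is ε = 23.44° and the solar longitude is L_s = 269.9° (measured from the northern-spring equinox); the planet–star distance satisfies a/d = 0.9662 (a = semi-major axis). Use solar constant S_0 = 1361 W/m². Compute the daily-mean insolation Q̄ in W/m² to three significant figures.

Q̄ ≈ 51.5 W/m²

Solar declination: sin δ = sin ε · sin L_s = sin 23.44° × sin 269.9° = -0.39779, so δ = -23.440°.
cos h₀ = −tan(+54.4°) tan(-23.440°) = 0.6056, h₀ = 0.9203 rad.
Bracket: h₀ sin ϕ sin δ + cos ϕ cos δ sin h₀ = 0.9203×0.81310×-0.39779 + 0.58212×0.91748×0.79577 = -0.297665 + 0.425008 = 0.127343.
Inverse-square distance factor (a/d)² = 0.9662² = 0.933542.
Q̄ = (S_0/π) × 0.933542 × [bracket] = (1361/π) × 0.933542 × 0.127343 = 51.50 W/m².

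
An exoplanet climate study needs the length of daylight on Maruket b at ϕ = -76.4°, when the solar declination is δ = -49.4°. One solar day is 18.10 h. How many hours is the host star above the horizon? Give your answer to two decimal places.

18.10 h

Sunrise equation: cos h₀ = −tan ϕ · tan δ = -4.8226 ≤ −1, so the host star never sets (polar day) and h₀ = π.
Daylight = 2h₀/(2π) × 18.10 h = (3.1416/π) × 18.10 = 18.10 h.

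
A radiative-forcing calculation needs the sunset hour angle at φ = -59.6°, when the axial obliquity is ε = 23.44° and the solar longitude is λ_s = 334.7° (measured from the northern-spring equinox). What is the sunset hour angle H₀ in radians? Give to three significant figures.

Solar declination: sin δ = sin ε · sin λ_s = sin 23.44° × sin 334.7° = -0.17000, so δ = -9.788°.
cos H₀ = −tan φ · tan δ = −tan(-59.6°) × tan(-9.788°) = -0.2940, so H₀ = 1.8692 rad = 107.10°.

H₀ = 1.87 rad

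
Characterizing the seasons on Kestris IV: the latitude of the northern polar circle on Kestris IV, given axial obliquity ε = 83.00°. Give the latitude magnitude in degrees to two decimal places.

The polar circle is the lowest latitude that experiences at least one full rotation of continuous daylight at the northern-summer solstice; it lies at |ϕ| = 90° − ε = 90° − 83.00° = 7.00°.

7.00°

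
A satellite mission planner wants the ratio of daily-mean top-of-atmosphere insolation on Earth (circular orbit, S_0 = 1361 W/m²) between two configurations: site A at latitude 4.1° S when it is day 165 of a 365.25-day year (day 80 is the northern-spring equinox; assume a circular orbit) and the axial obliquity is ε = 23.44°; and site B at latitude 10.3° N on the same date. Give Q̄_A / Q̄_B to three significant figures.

— Configuration A (ϕ=-4.1°):
Solar longitude: L_s = 360° × (165 − 80)/365.25 = 83.778°.
sin δ = sin 23.44° × sin 83.778° = 0.39545, so δ = +23.294°.
cos h₀ = −tan(-4.1°) tan(+23.294°) = 0.0309, h₀ = 1.5399 rad.
Bracket: h₀ sin ϕ sin δ + cos ϕ cos δ sin h₀ = 1.5399×-0.07150×0.39545 + 0.99744×0.91849×0.99952 = -0.043540 + 0.915699 = 0.872159.
Q̄ = (S_0/π) × [bracket] = (1361/π) × 0.872159 = 377.84 W/m².
— Configuration B (ϕ=+10.3°):
cos h₀ = −tan(+10.3°) tan(+23.294°) = -0.0782, h₀ = 1.6491 rad.
Bracket: h₀ sin ϕ sin δ + cos ϕ cos δ sin h₀ = 1.6491×0.17880×0.39545 + 0.98389×0.91849×0.99693 = 0.116602 + 0.900919 = 1.017521.
Q̄ = (S_0/π) × [bracket] = (1361/π) × 1.017521 = 440.81 W/m².
Ratio Q̄_A / Q̄_B = 377.84 / 440.81 = 0.8571.

Q̄_A / Q̄_B ≈ 0.857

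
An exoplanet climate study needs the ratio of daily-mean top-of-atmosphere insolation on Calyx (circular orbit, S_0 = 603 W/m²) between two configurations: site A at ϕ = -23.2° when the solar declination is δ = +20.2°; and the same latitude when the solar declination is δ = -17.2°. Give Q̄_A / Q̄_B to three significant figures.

— Configuration A (ϕ=-23.2°):
cos h₀ = −tan(-23.2°) tan(+20.200°) = 0.1577, h₀ = 1.4124 rad.
Bracket: h₀ sin ϕ sin δ + cos ϕ cos δ sin h₀ = 1.4124×-0.39394×0.34530 + 0.91914×0.93849×0.98749 = -0.192125 + 0.851813 = 0.659688.
Q̄ = (S_0/π) × [bracket] = (603/π) × 0.659688 = 126.62 W/m².
— Configuration B (ϕ=-23.2°):
cos h₀ = −tan(-23.2°) tan(-17.200°) = -0.1327, h₀ = 1.7039 rad.
Bracket: h₀ sin ϕ sin δ + cos ϕ cos δ sin h₀ = 1.7039×-0.39394×-0.29571 + 0.91914×0.95528×0.99116 = 0.198491 + 0.870274 = 1.068765.
Q̄ = (S_0/π) × [bracket] = (603/π) × 1.068765 = 205.14 W/m².
Ratio Q̄_A / Q̄_B = 126.62 / 205.14 = 0.6172.

Q̄_A / Q̄_B ≈ 0.617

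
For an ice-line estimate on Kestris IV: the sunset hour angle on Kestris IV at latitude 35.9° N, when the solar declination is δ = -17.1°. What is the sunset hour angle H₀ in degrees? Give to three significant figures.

cos H₀ = −tan φ · tan δ = −tan(+35.9°) × tan(-17.100°) = 0.2227, so H₀ = 1.3462 rad = 77.13°.

H₀ = 77.1°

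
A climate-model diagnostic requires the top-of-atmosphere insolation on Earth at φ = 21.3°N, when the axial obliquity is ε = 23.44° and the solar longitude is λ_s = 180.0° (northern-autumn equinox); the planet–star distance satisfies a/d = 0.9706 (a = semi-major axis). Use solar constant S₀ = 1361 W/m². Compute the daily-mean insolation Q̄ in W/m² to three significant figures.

Solar declination: sin δ = sin ε · sin λ_s = sin 23.44° × sin 180.0° = 0.00000, so δ = +0.000°.
cos H₀ = −tan(+21.3°) tan(+0.000°) = -0.0000, H₀ = 1.5708 rad.
Bracket: H₀ sin φ sin δ + cos φ cos δ sin H₀ = 1.5708×0.36325×0.00000 + 0.93169×1.00000×1.00000 = 0.000000 + 0.931690 = 0.931690.
Inverse-square distance factor (a/d)² = 0.9706² = 0.942064.
Q̄ = (S₀/π) × 0.942064 × [bracket] = (1361/π) × 0.942064 × 0.931690 = 380.2 W/m².

Q̄ ≈ 380 W/m²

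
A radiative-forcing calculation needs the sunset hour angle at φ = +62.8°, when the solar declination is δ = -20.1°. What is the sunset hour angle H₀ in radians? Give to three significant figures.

cos H₀ = −tan φ · tan δ = −tan(+62.8°) × tan(-20.100°) = 0.7121, so H₀ = 0.7784 rad = 44.60°.

H₀ = 0.778 rad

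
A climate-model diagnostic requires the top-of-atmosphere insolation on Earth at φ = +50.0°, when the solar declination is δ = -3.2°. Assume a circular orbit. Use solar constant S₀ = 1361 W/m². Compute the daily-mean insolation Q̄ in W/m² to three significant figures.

cos H₀ = −tan(+50.0°) tan(-3.200°) = 0.0666, H₀ = 1.5041 rad.
Bracket: H₀ sin φ sin δ + cos φ cos δ sin H₀ = 1.5041×0.76604×-0.05582 + 0.64279×0.99844×0.99778 = -0.064316 + 0.640362 = 0.576046.
Q̄ = (S₀/π) × [bracket] = (1361/π) × 0.576046 = 249.6 W/m².

Q̄ ≈ 250 W/m²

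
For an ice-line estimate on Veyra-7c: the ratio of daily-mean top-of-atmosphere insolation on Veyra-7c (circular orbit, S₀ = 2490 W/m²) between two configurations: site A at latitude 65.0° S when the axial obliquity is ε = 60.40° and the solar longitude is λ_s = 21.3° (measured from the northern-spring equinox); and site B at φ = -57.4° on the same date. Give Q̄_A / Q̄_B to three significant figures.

— Configuration A (φ=-65.0°):
Solar declination: sin δ = sin ε · sin λ_s = sin 60.40° × sin 21.3° = 0.31585, so δ = +18.412°.
cos H₀ = −tan(-65.0°) tan(+18.412°) = 0.7139, H₀ = 0.7758 rad.
Bracket: H₀ sin φ sin δ + cos φ cos δ sin H₀ = 0.7758×-0.90631×0.31585 + 0.42262×0.94881×0.70027 = -0.222079 + 0.280799 = 0.058720.
Q̄ = (S₀/π) × [bracket] = (2490/π) × 0.058720 = 46.541 W/m².
— Configuration B (φ=-57.4°):
cos H₀ = −tan(-57.4°) tan(+18.412°) = 0.5205, H₀ = 1.0233 rad.
Bracket: H₀ sin φ sin δ + cos φ cos δ sin H₀ = 1.0233×-0.84245×0.31585 + 0.53877×0.94881×0.85385 = -0.272288 + 0.436480 = 0.164192.
Q̄ = (S₀/π) × [bracket] = (2490/π) × 0.164192 = 130.14 W/m².
Ratio Q̄_A / Q̄_B = 46.541 / 130.14 = 0.3576.

Q̄_A / Q̄_B ≈ 0.358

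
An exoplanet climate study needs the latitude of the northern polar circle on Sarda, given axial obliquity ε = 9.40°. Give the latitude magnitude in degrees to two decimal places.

The polar circle is the lowest latitude that experiences at least one full rotation of continuous daylight at the northern-summer solstice; it lies at |φ| = 90° − ε = 90° − 9.40° = 80.60°.

80.60°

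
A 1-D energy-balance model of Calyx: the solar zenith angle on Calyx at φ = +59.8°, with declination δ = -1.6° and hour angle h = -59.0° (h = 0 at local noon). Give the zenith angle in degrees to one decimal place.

θ_z = 76.4°

cos θ_z = sin φ sin δ + cos φ cos δ cos h = -0.024132 + 0.258973 = 0.234841.
θ_z = arccos(0.234841) = 76.4°.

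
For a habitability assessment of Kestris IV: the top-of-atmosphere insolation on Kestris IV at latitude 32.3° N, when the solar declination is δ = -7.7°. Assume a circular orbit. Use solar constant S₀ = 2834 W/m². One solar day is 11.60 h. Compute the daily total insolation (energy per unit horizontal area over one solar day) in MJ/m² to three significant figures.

27.4 MJ/m²

cos H₀ = −tan(+32.3°) tan(-7.700°) = 0.0855, H₀ = 1.4852 rad.
Bracket: H₀ sin φ sin δ + cos φ cos δ sin H₀ = 1.4852×0.53435×-0.13399 + 0.84526×0.99098×0.99634 = -0.106337 + 0.834570 = 0.728233.
Q̄ = (S₀/π) × [bracket] = (2834/π) × 0.728233 = 656.93 W/m².
Daily total = Q̄ × 11.60 h × 3600 s/h = 656.93 × 11.60 × 3600 / 10⁶ = 27.43 MJ/m².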